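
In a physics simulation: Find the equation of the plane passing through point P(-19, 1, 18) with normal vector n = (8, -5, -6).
d = n·P = (8)(-19) + (-5)(1) + (-6)(18) = -265
Plane: 8x - 5y - 6z = -265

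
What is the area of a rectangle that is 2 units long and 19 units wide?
Area = length * width
Area = 2 * 19
Area = 38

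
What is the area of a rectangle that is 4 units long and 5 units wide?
Area = length * width
Area = 4 * 5
Area = 20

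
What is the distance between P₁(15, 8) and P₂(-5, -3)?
Using the distance formula: d = sqrt((x₂-x₁)² + (y₂-y₁)²)
dx = (-5) - 15 = -20
dy = (-3) - 8 = -11
d = sqrt((-20)² + (-11)²) = sqrt(400 + 121) = sqrt(521) = 22.83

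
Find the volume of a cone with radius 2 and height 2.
Volume = (1/3) * pi * r² * h
Volume = (1/3) * pi * 2² * 2
Volume = (1/3) * pi * 4 * 2
Volume = (1/3) * pi * 8
Volume = 8.38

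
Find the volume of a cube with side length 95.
Volume = s³
Volume = 95³
Volume = 857375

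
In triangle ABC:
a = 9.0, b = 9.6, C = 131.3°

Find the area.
Using A = ½ab·sin(C):
A = ½·9.0·9.6·sin(131.3°) = ½·86.4·0.751264 = 32.45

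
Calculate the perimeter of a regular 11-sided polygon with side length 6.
Perimeter = number of sides * side length
Perimeter = 11 * 6
Perimeter = 66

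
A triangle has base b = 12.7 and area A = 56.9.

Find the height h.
A = ½bh  →  h = 2A/b
h = 2·56.9/12.7 = 8.961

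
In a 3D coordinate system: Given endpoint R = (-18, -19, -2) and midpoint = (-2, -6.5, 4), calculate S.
S = (2×(-2) - (-18), 2×(-6.5) - (-19), 2×4 - (-2)) = (14, 6, 10)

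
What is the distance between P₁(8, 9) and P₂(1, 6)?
Using the distance formula: d = sqrt((x₂-x₁)² + (y₂-y₁)²)
dx = 1 - 8 = -7
dy = 6 - 9 = -3
d = sqrt((-7)² + (-3)²) = sqrt(49 + 9) = sqrt(58) = 7.62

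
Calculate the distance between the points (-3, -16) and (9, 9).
Using the distance formula: d = sqrt((x₂-x₁)² + (y₂-y₁)²)
dx = 9 - (-3) = 12
dy = 9 - (-16) = 25
d = sqrt(12² + 25²) = sqrt(144 + 625) = sqrt(769) = 27.73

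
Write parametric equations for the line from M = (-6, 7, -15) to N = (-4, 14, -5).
Direction vector d = N - M = (2, 7, 10)
x = -6 + 2t, y = 7 + 7t, z = -15 + 10t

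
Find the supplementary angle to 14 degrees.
Supplementary angles sum to 180 degrees.
Other angle = 180 - 14
Other angle = 166 degrees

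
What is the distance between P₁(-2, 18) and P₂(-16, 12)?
Using the distance formula: d = sqrt((x₂-x₁)² + (y₂-y₁)²)
dx = (-16) - (-2) = -14
dy = 12 - 18 = -6
d = sqrt((-14)² + (-6)²) = sqrt(196 + 36) = sqrt(232) = 15.23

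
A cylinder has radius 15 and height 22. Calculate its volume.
Volume = pi * r² * h
Volume = pi * 15² * 22
Volume = pi * 225 * 22
Volume = pi * 4950
Volume = 15550.88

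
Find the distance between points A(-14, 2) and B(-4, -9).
Using the distance formula: d = sqrt((x₂-x₁)² + (y₂-y₁)²)
dx = (-4) - (-14) = 10
dy = (-9) - 2 = -11
d = sqrt(10² + (-11)²) = sqrt(100 + 121) = sqrt(221) = 14.87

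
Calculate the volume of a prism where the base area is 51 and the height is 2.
Volume = base area * height
Volume = 51 * 2
Volume = 102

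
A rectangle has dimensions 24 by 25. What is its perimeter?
Perimeter = 2 * (length + width)
Perimeter = 2 * (24 + 25)
Perimeter = 2 * 49
Perimeter = 98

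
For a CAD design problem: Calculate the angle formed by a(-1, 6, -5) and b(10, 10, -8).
a·b = 90, |a|² = 62, |b|² = 264
cos θ = 90/√16368 ≈ 0.7035
θ ≈ 45.29°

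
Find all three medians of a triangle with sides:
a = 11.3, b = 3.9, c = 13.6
Using m_x = ½√(2y² + 2z² - x²):
m_a = ½√(2·3.9² + 2·13.6² - 11.3²) = ½√272.65 = 8.256
m_b = ½√(2·11.3² + 2·13.6² - 3.9²) = ½√610.09 = 12.35
m_c = ½√(2·11.3² + 2·3.9² - 13.6²) = ½√100.84 = 5.021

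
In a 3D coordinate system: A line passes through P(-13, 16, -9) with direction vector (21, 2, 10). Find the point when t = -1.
P(-1) = (-13 + 21(-1), 16 + 2(-1), -9 + 10(-1)) = (-34, 14, -19)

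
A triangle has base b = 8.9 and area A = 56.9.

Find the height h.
A = ½bh  →  h = 2A/b
h = 2·56.9/8.9 = 12.79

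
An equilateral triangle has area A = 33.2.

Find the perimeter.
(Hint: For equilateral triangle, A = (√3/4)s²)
A = (√3/4)s²  →  s² = 4A/√3 = 4·33.2/√3 = 76.6721
s = 8.75626
Perimeter = 3s = 26.27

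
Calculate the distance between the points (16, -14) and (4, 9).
Using the distance formula: d = sqrt((x₂-x₁)² + (y₂-y₁)²)
dx = 4 - 16 = -12
dy = 9 - (-14) = 23
d = sqrt((-12)² + 23²) = sqrt(144 + 529) = sqrt(673) = 25.94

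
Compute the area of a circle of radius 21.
Area = pi * r²
Area = pi * 21²
Area = pi * 441
Area = 1385.44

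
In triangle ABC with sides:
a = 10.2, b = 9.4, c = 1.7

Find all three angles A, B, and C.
By the law of cosines:
cos(A) = (b² + c² - a²)/(2bc) = -0.400188  →  A = 113.6°
cos(B) = (a² + c² - b²)/(2ac) = 0.535467  →  B = 57.62°
cos(C) = (a² + b² - c²)/(2ab) = 0.988267  →  C = 8.786°
Check: A + B + C = 180.0° ✓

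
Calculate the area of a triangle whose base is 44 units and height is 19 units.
Area = (1/2) * base * height
Area = (1/2) * 44 * 19
Area = 418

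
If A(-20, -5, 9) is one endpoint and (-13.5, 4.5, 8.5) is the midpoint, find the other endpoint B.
B = (2×(-13.5) - (-20), 2×4.5 - (-5), 2×8.5 - 9) = (-7, 14, 8)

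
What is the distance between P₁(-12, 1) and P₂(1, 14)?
Using the distance formula: d = sqrt((x₂-x₁)² + (y₂-y₁)²)
dx = 1 - (-12) = 13
dy = 14 - 1 = 13
d = sqrt(13² + 13²) = sqrt(169 + 169) = sqrt(338) = 18.38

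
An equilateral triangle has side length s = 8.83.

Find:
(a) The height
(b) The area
(a) Height h = s·√3/2 = 8.83·√3/2 = 7.647
(b) Area = (√3/4)·s² = (√3/4)·8.83² = (√3/4)·77.9689 = 33.76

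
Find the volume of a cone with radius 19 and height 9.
Volume = (1/3) * pi * r² * h
Volume = (1/3) * pi * 19² * 9
Volume = (1/3) * pi * 361 * 9
Volume = (1/3) * pi * 3249
Volume = 3402.34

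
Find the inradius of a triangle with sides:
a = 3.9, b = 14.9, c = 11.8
s = (a+b+c)/2 = (3.9+14.9+11.8)/2 = 15.3
Area = √(s(s-a)(s-b)(s-c)) = √(15.3·11.4·0.4·3.5) = 15.6265
r = Area/s = 15.6265/15.3 = 1.021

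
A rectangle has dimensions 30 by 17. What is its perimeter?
Perimeter = 2 * (length + width)
Perimeter = 2 * (30 + 17)
Perimeter = 2 * 47
Perimeter = 94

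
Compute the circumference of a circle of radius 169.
Circumference = 2 * pi * r
Circumference = 2 * pi * 169
Circumference = 1061.86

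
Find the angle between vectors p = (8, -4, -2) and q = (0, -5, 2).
p·q = 16, |p|² = 84, |q|² = 29
cos θ = 16/√2436 ≈ 0.3242
θ ≈ 71.08°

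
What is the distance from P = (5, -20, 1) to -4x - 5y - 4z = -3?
d = |(-4)(5) + (-5)(-20) + (-4)(1) - (-3)| / √((-4)² + (-5)² + (-4)²) = 79/√57 = 10.46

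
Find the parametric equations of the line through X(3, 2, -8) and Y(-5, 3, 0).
Direction vector d = Y - X = (-8, 1, 8)
x = 3 - 8t, y = 2 + t, z = -8 + 8t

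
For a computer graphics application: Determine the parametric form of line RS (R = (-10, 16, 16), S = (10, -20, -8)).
Direction vector d = S - R = (20, -36, -24)
x = -10 + 20t, y = 16 - 36t, z = 16 - 24t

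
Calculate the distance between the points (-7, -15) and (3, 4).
Using the distance formula: d = sqrt((x₂-x₁)² + (y₂-y₁)²)
dx = 3 - (-7) = 10
dy = 4 - (-15) = 19
d = sqrt(10² + 19²) = sqrt(100 + 361) = sqrt(461) = 21.47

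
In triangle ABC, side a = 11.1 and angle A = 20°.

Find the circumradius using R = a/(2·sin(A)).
R = a/(2·sin(A)) = 11.1/(2·sin(20°))
R = 11.1/(2·0.342020) = 11.1/0.684040 = 16.23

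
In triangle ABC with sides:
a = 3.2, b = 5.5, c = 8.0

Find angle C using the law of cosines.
cos(C) = (a² + b² - c²)/(2ab)
cos(C) = (3.2² + 5.5² - 8.0²)/(2·3.2·5.5) = -23.51/35.2 = -0.667898
C = arccos(-0.667898) = 131.9°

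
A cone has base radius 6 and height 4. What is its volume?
Volume = (1/3) * pi * r² * h
Volume = (1/3) * pi * 6² * 4
Volume = (1/3) * pi * 36 * 4
Volume = (1/3) * pi * 144
Volume = 150.80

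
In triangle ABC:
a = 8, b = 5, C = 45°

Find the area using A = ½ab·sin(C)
A = ½·8·5·sin(45°) = ½·40·0.707107 = 14.14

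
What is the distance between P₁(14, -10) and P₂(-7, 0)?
Using the distance formula: d = sqrt((x₂-x₁)² + (y₂-y₁)²)
dx = (-7) - 14 = -21
dy = 0 - (-10) = 10
d = sqrt((-21)² + 10²) = sqrt(441 + 100) = sqrt(541) = 23.26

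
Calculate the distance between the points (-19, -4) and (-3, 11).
Using the distance formula: d = sqrt((x₂-x₁)² + (y₂-y₁)²)
dx = (-3) - (-19) = 16
dy = 11 - (-4) = 15
d = sqrt(16² + 15²) = sqrt(256 + 225) = sqrt(481) = 21.93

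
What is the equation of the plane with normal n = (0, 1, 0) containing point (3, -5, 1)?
d = n·P = (0)(3) + (1)(-5) + (0)(1) = -5
Plane: y = -5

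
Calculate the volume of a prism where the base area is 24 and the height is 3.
Volume = base area * height
Volume = 24 * 3
Volume = 72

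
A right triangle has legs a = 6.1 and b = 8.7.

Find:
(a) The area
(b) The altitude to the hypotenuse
(a) Area = ½ab = ½·6.1·8.7 = 26.535
(b) Hypotenuse c = √(6.1² + 8.7²) = √112.9 = 10.6254
    Area = ½·c·h_c  →  h_c = 2·Area/c = 2·26.535/10.6254 = 4.995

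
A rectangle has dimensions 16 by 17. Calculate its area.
Area = length * width
Area = 16 * 17
Area = 272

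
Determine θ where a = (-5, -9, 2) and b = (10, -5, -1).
a·b = -7, |a|² = 110, |b|² = 126
cos θ = -7/√13860 ≈ -0.05946
θ ≈ 93.41°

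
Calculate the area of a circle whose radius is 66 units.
Area = pi * r²
Area = pi * 66²
Area = pi * 4356
Area = 13684.78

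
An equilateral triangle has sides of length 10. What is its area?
Area = (sqrt(3)/4) * s²
Area = (sqrt(3)/4) * 10²
Area = (sqrt(3)/4) * 100
Area = 43.30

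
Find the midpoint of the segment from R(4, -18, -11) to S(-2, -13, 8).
Midpoint = ((4-2)/2, (-18-13)/2, (-11+8)/2) = (1, -15.5, -1.5)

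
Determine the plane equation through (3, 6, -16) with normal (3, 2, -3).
d = n·P = (3)(3) + (2)(6) + (-3)(-16) = 69
Plane: 3x + 2y - 3z = 69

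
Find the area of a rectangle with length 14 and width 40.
Area = length * width
Area = 14 * 40
Area = 560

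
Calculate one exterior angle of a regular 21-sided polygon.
Exterior angle of a regular n-gon = 360/n
Exterior angle = 360/21
Exterior angle = 17.14 degrees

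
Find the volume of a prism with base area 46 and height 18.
Volume = base area * height
Volume = 46 * 18
Volume = 828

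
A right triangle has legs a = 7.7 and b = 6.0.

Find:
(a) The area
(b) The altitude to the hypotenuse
(a) Area = ½ab = ½·7.7·6.0 = 23.1
(b) Hypotenuse c = √(7.7² + 6.0²) = √95.29 = 9.76166
    Area = ½·c·h_c  →  h_c = 2·Area/c = 2·23.1/9.76166 = 4.733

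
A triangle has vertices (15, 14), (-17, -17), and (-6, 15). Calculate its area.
Using the coordinate formula: Area = (1/2)|x₁(y₂-y₃) + x₂(y₃-y₁) + x₃(y₁-y₂)|
Area = (1/2)|15((-17)-15) + (-17)(15-14) + (-6)(14-(-17))|
Area = (1/2)|15*(-32) + (-17)*1 + (-6)*31|
Area = (1/2)|(-480) + (-17) + (-186)|
Area = (1/2)*683 = 341.50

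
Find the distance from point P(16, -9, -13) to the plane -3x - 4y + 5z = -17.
d = |(-3)(16) + (-4)(-9) + 5(-13) - (-17)| / √((-3)² + (-4)² + 5²) = 60/√50 = 8.485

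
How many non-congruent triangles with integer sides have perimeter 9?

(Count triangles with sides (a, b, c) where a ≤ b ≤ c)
With a ≤ b ≤ c and a + b + c = 9, the triangle inequality a + b > c gives c < 9/2, so c ≤ 4.
Iterate a from 1 to ⌊p/3⌋ = 3; for each a, b ranges from a to ⌊(p−a)/2⌋ with c = p − a − b, keeping only c ≥ b.
Triples: (1, 4, 4), (2, 3, 4), (3, 3, 3)
Count = 3 triangles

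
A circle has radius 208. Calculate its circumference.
Circumference = 2 * pi * r
Circumference = 2 * pi * 208
Circumference = 1306.90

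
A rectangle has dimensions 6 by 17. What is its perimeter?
Perimeter = 2 * (length + width)
Perimeter = 2 * (6 + 17)
Perimeter = 2 * 23
Perimeter = 46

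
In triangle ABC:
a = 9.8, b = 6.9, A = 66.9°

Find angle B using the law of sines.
sin(B)/b = sin(A)/a
sin(B) = b·sin(A)/a = 6.9·sin(66.9°)/9.8 = 0.647629
B = arcsin(0.647629) = 40.36°  (b ≤ a, so B ≤ A and the acute solution is unique)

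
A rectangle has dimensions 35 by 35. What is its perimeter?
Perimeter = 2 * (length + width)
Perimeter = 2 * (35 + 35)
Perimeter = 2 * 70
Perimeter = 140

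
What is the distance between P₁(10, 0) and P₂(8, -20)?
Using the distance formula: d = sqrt((x₂-x₁)² + (y₂-y₁)²)
dx = 8 - 10 = -2
dy = (-20) - 0 = -20
d = sqrt((-2)² + (-20)²) = sqrt(4 + 400) = sqrt(404) = 20.10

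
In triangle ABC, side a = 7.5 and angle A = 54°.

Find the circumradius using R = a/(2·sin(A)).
R = a/(2·sin(A)) = 7.5/(2·sin(54°))
R = 7.5/(2·0.809017) = 7.5/1.618034 = 4.635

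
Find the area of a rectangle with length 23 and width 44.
Area = length * width
Area = 23 * 44
Area = 1012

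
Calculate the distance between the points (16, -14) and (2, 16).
Using the distance formula: d = sqrt((x₂-x₁)² + (y₂-y₁)²)
dx = 2 - 16 = -14
dy = 16 - (-14) = 30
d = sqrt((-14)² + 30²) = sqrt(196 + 900) = sqrt(1096) = 33.11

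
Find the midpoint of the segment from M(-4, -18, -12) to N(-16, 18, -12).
Midpoint = ((-4-16)/2, (-18+18)/2, (-12-12)/2) = (-10, 0, -12)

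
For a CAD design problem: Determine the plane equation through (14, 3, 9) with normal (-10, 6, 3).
d = n·P = (-10)(14) + (6)(3) + (3)(9) = -95
Plane: -10x + 6y + 3z = -95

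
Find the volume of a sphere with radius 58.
Volume = (4/3) * pi * r³
Volume = (4/3) * pi * 58³
Volume = (4/3) * pi * 195112
Volume = 817283.23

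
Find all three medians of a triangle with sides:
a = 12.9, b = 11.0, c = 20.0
Using m_x = ½√(2y² + 2z² - x²):
m_a = ½√(2·11.0² + 2·20.0² - 12.9²) = ½√875.59 = 14.8
m_b = ½√(2·12.9² + 2·20.0² - 11.0²) = ½√1011.82 = 15.9
m_c = ½√(2·12.9² + 2·11.0² - 20.0²) = ½√174.82 = 6.611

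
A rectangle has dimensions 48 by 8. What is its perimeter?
Perimeter = 2 * (length + width)
Perimeter = 2 * (48 + 8)
Perimeter = 2 * 56
Perimeter = 112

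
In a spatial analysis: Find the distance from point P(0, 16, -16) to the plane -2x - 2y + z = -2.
d = |(-2)(0) + (-2)(16) + 1(-16) - (-2)| / √((-2)² + (-2)² + 1²) = 46/√9 = 15.33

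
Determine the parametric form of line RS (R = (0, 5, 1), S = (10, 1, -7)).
Direction vector d = S - R = (10, -4, -8)
x = 0 + 10t, y = 5 - 4t, z = 1 - 8t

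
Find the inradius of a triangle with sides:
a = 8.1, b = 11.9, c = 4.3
s = (a+b+c)/2 = (8.1+11.9+4.3)/2 = 12.15
Area = √(s(s-a)(s-b)(s-c)) = √(12.15·4.05·0.25·7.85) = 9.82699
r = Area/s = 9.82699/12.15 = 0.8088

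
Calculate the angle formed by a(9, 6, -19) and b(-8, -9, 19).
a·b = -487, |a|² = 478, |b|² = 506
cos θ = -487/√241868 ≈ -0.9902
θ ≈ 172.0°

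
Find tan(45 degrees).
tan(45 degrees) = 1
Decimal approximation: 1.0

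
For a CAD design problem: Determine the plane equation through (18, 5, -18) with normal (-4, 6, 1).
d = n·P = (-4)(18) + (6)(5) + (1)(-18) = -60
Plane: -4x + 6y + z = -60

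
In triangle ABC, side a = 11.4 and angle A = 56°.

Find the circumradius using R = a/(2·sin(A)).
R = a/(2·sin(A)) = 11.4/(2·sin(56°))
R = 11.4/(2·0.829038) = 11.4/1.658075 = 6.875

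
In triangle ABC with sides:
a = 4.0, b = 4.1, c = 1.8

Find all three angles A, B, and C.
By the law of cosines:
cos(A) = (b² + c² - a²)/(2bc) = 0.274390  →  A = 74.07°
cos(B) = (a² + c² - b²)/(2ac) = 0.168750  →  B = 80.28°
cos(C) = (a² + b² - c²)/(2ab) = 0.901524  →  C = 25.64°
Check: A + B + C = 180.0° ✓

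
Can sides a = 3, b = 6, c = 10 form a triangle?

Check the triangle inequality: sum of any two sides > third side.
No: 3 + 6 = 9 is not > 10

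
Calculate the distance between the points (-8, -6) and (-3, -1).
Using the distance formula: d = sqrt((x₂-x₁)² + (y₂-y₁)²)
dx = (-3) - (-8) = 5
dy = (-1) - (-6) = 5
d = sqrt(5² + 5²) = sqrt(25 + 25) = sqrt(50) = 7.07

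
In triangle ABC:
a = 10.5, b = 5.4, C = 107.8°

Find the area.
Using A = ½ab·sin(C):
A = ½·10.5·5.4·sin(107.8°) = ½·56.7·0.952129 = 26.99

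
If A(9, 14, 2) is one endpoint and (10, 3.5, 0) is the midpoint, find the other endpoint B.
B = (2×10 - 9, 2×3.5 - 14, 2×0 - 2) = (11, -7, -2)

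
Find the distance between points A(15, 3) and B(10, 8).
Using the distance formula: d = sqrt((x₂-x₁)² + (y₂-y₁)²)
dx = 10 - 15 = -5
dy = 8 - 3 = 5
d = sqrt((-5)² + 5²) = sqrt(25 + 25) = sqrt(50) = 7.07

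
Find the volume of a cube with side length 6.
Volume = s³
Volume = 6³
Volume = 216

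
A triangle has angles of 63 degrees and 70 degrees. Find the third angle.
Sum of angles in a triangle = 180 degrees
Third angle = 180 - 63 - 70
Third angle = 47 degrees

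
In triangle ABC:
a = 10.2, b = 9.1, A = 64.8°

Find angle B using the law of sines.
sin(B)/b = sin(A)/a
sin(B) = b·sin(A)/a = 9.1·sin(64.8°)/10.2 = 0.807248
B = arcsin(0.807248) = 53.83°  (b ≤ a, so B ≤ A and the acute solution is unique)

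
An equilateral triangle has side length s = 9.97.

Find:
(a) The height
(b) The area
(a) Height h = s·√3/2 = 9.97·√3/2 = 8.634
(b) Area = (√3/4)·s² = (√3/4)·9.97² = (√3/4)·99.4009 = 43.04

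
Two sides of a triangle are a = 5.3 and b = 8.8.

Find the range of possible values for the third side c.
By the triangle inequality: |a - b| < c < a + b
|5.3 - 8.8| < c < 5.3 + 8.8
3.5 < c < 14.1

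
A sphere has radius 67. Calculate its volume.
Volume = (4/3) * pi * r³
Volume = (4/3) * pi * 67³
Volume = (4/3) * pi * 300763
Volume = 1259833.11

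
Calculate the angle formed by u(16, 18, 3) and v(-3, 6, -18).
u·v = 6, |u|² = 589, |v|² = 369
cos θ = 6/√217341 ≈ 0.01287
θ ≈ 89.26°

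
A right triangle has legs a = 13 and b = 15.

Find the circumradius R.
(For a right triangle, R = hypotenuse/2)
Hypotenuse c = √(13² + 15²) = √394 = 19.8494
R = c/2 = 9.925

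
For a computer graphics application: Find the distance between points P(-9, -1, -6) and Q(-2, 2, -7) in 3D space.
d = √[(7)² + (3)² + (-1)²] = √59 = 7.681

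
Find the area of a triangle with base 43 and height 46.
Area = (1/2) * base * height
Area = (1/2) * 43 * 46
Area = 989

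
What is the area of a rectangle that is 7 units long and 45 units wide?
Area = length * width
Area = 7 * 45
Area = 315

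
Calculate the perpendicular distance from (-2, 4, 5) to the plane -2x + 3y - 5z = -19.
d = |(-2)(-2) + 3(4) + (-5)(5) - (-19)| / √((-2)² + 3² + (-5)²) = 10/√38 = 1.622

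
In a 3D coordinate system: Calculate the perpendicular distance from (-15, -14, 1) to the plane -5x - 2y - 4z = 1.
d = |(-5)(-15) + (-2)(-14) + (-4)(1) - (1)| / √((-5)² + (-2)² + (-4)²) = 98/√45 = 14.61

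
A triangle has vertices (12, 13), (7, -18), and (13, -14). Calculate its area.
Using the coordinate formula: Area = (1/2)|x₁(y₂-y₃) + x₂(y₃-y₁) + x₃(y₁-y₂)|
Area = (1/2)|12((-18)-(-14)) + 7((-14)-13) + 13(13-(-18))|
Area = (1/2)|12*(-4) + 7*(-27) + 13*31|
Area = (1/2)|(-48) + (-189) + 403|
Area = (1/2)*166 = 83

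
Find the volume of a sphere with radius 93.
Volume = (4/3) * pi * r³
Volume = (4/3) * pi * 93³
Volume = (4/3) * pi * 804357
Volume = 3369282.72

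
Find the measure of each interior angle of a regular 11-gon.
Interior angle of a regular n-gon = (n-2)*180/n
Interior angle = (11-2)*180/11
Interior angle = 9*180/11
Interior angle = 1620/11
Interior angle = 147.27 degrees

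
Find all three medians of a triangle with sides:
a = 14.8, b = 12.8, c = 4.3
Using m_x = ½√(2y² + 2z² - x²):
m_a = ½√(2·12.8² + 2·4.3² - 14.8²) = ½√145.62 = 6.034
m_b = ½√(2·14.8² + 2·4.3² - 12.8²) = ½√311.22 = 8.821
m_c = ½√(2·14.8² + 2·12.8² - 4.3²) = ½√747.27 = 13.67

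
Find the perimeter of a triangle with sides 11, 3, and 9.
Perimeter = sum of all sides
Perimeter = 11 + 3 + 9
Perimeter = 23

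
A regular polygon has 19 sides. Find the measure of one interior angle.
Interior angle of a regular n-gon = (n-2)*180/n
Interior angle = (19-2)*180/19
Interior angle = 17*180/19
Interior angle = 3060/19
Interior angle = 161.05 degrees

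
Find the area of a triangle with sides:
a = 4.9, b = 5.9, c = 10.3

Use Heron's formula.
s = (a+b+c)/2 = (4.9+5.9+10.3)/2 = 10.55
A = √(s(s-a)(s-b)(s-c)) = √(10.55·5.65·4.65·0.25)
A = √69.2937 = 8.324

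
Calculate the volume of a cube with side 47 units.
Volume = s³
Volume = 47³
Volume = 103823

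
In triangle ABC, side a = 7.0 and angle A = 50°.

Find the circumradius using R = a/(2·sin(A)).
R = a/(2·sin(A)) = 7.0/(2·sin(50°))
R = 7.0/(2·0.766044) = 7.0/1.532089 = 4.569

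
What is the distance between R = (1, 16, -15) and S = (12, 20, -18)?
d = √[(11)² + (4)² + (-3)²] = √146 = 12.08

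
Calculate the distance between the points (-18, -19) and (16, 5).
Using the distance formula: d = sqrt((x₂-x₁)² + (y₂-y₁)²)
dx = 16 - (-18) = 34
dy = 5 - (-19) = 24
d = sqrt(34² + 24²) = sqrt(1156 + 576) = sqrt(1732) = 41.62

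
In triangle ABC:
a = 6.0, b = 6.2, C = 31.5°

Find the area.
Using A = ½ab·sin(C):
A = ½·6.0·6.2·sin(31.5°) = ½·37.2·0.522499 = 9.718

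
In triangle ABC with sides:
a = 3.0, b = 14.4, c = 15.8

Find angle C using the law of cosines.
cos(C) = (a² + b² - c²)/(2ab)
cos(C) = (3.0² + 14.4² - 15.8²)/(2·3.0·14.4) = -33.28/86.4 = -0.385185
C = arccos(-0.385185) = 112.7°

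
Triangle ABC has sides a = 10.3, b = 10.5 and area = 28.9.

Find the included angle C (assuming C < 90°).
Area = ½ab·sin(C)  →  sin(C) = 2·Area/(ab)
sin(C) = 2·28.9/(10.3·10.5) = 0.534443
C = arcsin(0.534443) = 32.31°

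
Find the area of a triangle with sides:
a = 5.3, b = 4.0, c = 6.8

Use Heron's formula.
s = (a+b+c)/2 = (5.3+4.0+6.8)/2 = 8.05
A = √(s(s-a)(s-b)(s-c)) = √(8.05·2.75·4.05·1.25)
A = √112.071 = 10.59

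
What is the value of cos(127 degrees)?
cos(127 degrees) = -0.6018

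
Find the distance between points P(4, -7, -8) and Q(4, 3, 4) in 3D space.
d = √[(0)² + (10)² + (12)²] = √244 = 15.62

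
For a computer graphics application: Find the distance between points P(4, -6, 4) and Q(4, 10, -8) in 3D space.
d = √[(0)² + (16)² + (-12)²] = √400 = 20.0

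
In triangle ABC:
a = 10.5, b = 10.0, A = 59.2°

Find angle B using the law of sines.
sin(B)/b = sin(A)/a
sin(B) = b·sin(A)/a = 10.0·sin(59.2°)/10.5 = 0.818057
B = arcsin(0.818057) = 54.89°  (b ≤ a, so B ≤ A and the acute solution is unique)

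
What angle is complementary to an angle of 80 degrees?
Complementary angles sum to 90 degrees.
Other angle = 90 - 80
Other angle = 10 degrees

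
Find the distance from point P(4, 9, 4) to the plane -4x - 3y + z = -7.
d = |(-4)(4) + (-3)(9) + 1(4) - (-7)| / √((-4)² + (-3)² + 1²) = 32/√26 = 6.276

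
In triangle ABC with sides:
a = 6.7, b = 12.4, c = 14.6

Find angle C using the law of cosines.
cos(C) = (a² + b² - c²)/(2ab)
cos(C) = (6.7² + 12.4² - 14.6²)/(2·6.7·12.4) = -14.51/166.16 = -0.087325
C = arccos(-0.087325) = 95.01°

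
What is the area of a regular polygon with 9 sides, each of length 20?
For a regular 9-gon with side length s = 20:
Apothem a = s / (2*tan(pi/9)) = 20 / (2*tan(pi/9)) ≈ 27.4748
Perimeter P = 9 * 20 = 180
Area = (1/2) * P * a = (1/2) * 180 * 27.4748 = 2472.73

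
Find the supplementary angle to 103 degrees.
Supplementary angles sum to 180 degrees.
Other angle = 180 - 103
Other angle = 77 degrees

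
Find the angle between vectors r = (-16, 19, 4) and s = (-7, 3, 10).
r·s = 209, |r|² = 633, |s|² = 158
cos θ = 209/√100014 ≈ 0.6609
θ ≈ 48.63°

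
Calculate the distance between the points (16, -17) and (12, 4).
Using the distance formula: d = sqrt((x₂-x₁)² + (y₂-y₁)²)
dx = 12 - 16 = -4
dy = 4 - (-17) = 21
d = sqrt((-4)² + 21²) = sqrt(16 + 441) = sqrt(457) = 21.38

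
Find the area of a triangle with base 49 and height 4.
Area = (1/2) * base * height
Area = (1/2) * 49 * 4
Area = 98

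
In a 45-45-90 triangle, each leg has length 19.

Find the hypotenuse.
Hypotenuse = 19√2 = 26.87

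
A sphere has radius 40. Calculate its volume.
Volume = (4/3) * pi * r³
Volume = (4/3) * pi * 40³
Volume = (4/3) * pi * 64000
Volume = 268082.57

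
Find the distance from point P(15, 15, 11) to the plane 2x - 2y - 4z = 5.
d = |2(15) + (-2)(15) + (-4)(11) - (5)| / √(2² + (-2)² + (-4)²) = 49/√24 = 10.0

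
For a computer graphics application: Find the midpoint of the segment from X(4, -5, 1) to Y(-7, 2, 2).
Midpoint = ((4-7)/2, (-5+2)/2, (1+2)/2) = (-1.5, -1.5, 1.5)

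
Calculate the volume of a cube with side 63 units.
Volume = s³
Volume = 63³
Volume = 250047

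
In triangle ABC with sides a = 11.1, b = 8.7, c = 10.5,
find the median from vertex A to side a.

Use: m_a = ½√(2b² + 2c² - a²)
m_a = ½√(2·8.7² + 2·10.5² - 11.1²)
m_a = ½√(151.38 + 220.5 - 123.21) = ½√248.67 = 7.885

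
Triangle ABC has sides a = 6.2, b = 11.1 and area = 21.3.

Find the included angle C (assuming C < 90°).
Area = ½ab·sin(C)  →  sin(C) = 2·Area/(ab)
sin(C) = 2·21.3/(6.2·11.1) = 0.619006
C = arcsin(0.619006) = 38.24°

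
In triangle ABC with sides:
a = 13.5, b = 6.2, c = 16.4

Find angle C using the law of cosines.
cos(C) = (a² + b² - c²)/(2ab)
cos(C) = (13.5² + 6.2² - 16.4²)/(2·13.5·6.2) = -48.27/167.4 = -0.288351
C = arccos(-0.288351) = 106.8°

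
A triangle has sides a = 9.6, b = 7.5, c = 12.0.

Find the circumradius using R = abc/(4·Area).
s = (a+b+c)/2 = 14.55
Area = √(s(s-a)(s-b)(s-c)) = √(14.55·4.95·7.05·2.55) = 35.9831
R = abc/(4·Area) = (9.6·7.5·12.0)/(4·35.9831) = 864/143.9324 = 6.003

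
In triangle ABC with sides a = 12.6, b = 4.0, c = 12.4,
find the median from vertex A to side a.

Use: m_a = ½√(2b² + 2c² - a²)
m_a = ½√(2·4.0² + 2·12.4² - 12.6²)
m_a = ½√(32 + 307.52 - 158.76) = ½√180.76 = 6.722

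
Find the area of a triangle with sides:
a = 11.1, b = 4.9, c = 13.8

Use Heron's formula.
s = (a+b+c)/2 = (11.1+4.9+13.8)/2 = 14.9
A = √(s(s-a)(s-b)(s-c)) = √(14.9·3.8·10·1.1)
A = √622.82 = 24.96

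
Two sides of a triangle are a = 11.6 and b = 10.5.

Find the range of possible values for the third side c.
By the triangle inequality: |a - b| < c < a + b
|11.6 - 10.5| < c < 11.6 + 10.5
1.1 < c < 22.1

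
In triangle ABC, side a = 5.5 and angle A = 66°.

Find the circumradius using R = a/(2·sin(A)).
R = a/(2·sin(A)) = 5.5/(2·sin(66°))
R = 5.5/(2·0.913545) = 5.5/1.827091 = 3.01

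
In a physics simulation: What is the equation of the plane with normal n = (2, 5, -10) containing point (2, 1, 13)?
d = n·P = (2)(2) + (5)(1) + (-10)(13) = -121
Plane: 2x + 5y - 10z = -121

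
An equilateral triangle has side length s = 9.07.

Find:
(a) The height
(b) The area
(a) Height h = s·√3/2 = 9.07·√3/2 = 7.855
(b) Area = (√3/4)·s² = (√3/4)·9.07² = (√3/4)·82.2649 = 35.62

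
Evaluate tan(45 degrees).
tan(45 degrees) = 1
Decimal approximation: 1.0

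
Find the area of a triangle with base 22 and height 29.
Area = (1/2) * base * height
Area = (1/2) * 22 * 29
Area = 319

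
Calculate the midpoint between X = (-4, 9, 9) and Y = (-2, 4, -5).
Midpoint = ((-4-2)/2, (9+4)/2, (9-5)/2) = (-3, 6.5, 2)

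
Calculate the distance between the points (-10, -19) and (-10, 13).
Using the distance formula: d = sqrt((x₂-x₁)² + (y₂-y₁)²)
dx = (-10) - (-10) = 0
dy = 13 - (-19) = 32
d = sqrt(0² + 32²) = sqrt(0 + 1024) = sqrt(1024) = 32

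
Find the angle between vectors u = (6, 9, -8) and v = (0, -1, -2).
u·v = 7, |u|² = 181, |v|² = 5
cos θ = 7/√905 ≈ 0.2327
θ ≈ 76.54°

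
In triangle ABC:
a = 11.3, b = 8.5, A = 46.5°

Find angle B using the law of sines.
sin(B)/b = sin(A)/a
sin(B) = b·sin(A)/a = 8.5·sin(46.5°)/11.3 = 0.545636
B = arcsin(0.545636) = 33.07°  (b ≤ a, so B ≤ A and the acute solution is unique)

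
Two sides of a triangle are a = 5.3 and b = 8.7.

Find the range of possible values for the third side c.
By the triangle inequality: |a - b| < c < a + b
|5.3 - 8.7| < c < 5.3 + 8.7
3.4 < c < 14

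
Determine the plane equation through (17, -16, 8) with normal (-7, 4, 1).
d = n·P = (-7)(17) + (4)(-16) + (1)(8) = -175
Plane: -7x + 4y + z = -175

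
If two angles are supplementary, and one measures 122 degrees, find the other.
Supplementary angles sum to 180 degrees.
Other angle = 180 - 122
Other angle = 58 degrees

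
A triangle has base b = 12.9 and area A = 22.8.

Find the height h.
A = ½bh  →  h = 2A/b
h = 2·22.8/12.9 = 3.535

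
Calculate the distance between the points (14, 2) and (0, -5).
Using the distance formula: d = sqrt((x₂-x₁)² + (y₂-y₁)²)
dx = 0 - 14 = -14
dy = (-5) - 2 = -7
d = sqrt((-14)² + (-7)²) = sqrt(196 + 49) = sqrt(245) = 15.65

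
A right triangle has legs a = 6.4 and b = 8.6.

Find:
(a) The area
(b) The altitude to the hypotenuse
(a) Area = ½ab = ½·6.4·8.6 = 27.52
(b) Hypotenuse c = √(6.4² + 8.6²) = √114.92 = 10.7201
    Area = ½·c·h_c  →  h_c = 2·Area/c = 2·27.52/10.7201 = 5.134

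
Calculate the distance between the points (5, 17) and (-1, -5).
Using the distance formula: d = sqrt((x₂-x₁)² + (y₂-y₁)²)
dx = (-1) - 5 = -6
dy = (-5) - 17 = -22
d = sqrt((-6)² + (-22)²) = sqrt(36 + 484) = sqrt(520) = 22.80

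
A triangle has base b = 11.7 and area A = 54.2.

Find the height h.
A = ½bh  →  h = 2A/b
h = 2·54.2/11.7 = 9.265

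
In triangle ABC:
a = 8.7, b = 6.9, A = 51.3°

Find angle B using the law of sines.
sin(B)/b = sin(A)/a
sin(B) = b·sin(A)/a = 6.9·sin(51.3°)/8.7 = 0.618962
B = arcsin(0.618962) = 38.24°  (b ≤ a, so B ≤ A and the acute solution is unique)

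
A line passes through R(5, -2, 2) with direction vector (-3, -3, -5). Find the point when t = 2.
P(2) = (5 + (-3)(2), -2 + (-3)(2), 2 + (-5)(2)) = (-1, -8, -8)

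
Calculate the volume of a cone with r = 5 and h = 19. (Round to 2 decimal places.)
Volume = (1/3) * pi * r² * h
Volume = (1/3) * pi * 5² * 19
Volume = (1/3) * pi * 25 * 19
Volume = (1/3) * pi * 475
Volume = 497.42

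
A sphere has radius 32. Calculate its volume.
Volume = (4/3) * pi * r³
Volume = (4/3) * pi * 32³
Volume = (4/3) * pi * 32768
Volume = 137258.28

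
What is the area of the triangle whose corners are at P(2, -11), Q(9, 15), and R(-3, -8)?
Using the coordinate formula: Area = (1/2)|x₁(y₂-y₃) + x₂(y₃-y₁) + x₃(y₁-y₂)|
Area = (1/2)|2(15-(-8)) + 9((-8)-(-11)) + (-3)((-11)-15)|
Area = (1/2)|2*23 + 9*3 + (-3)*(-26)|
Area = (1/2)|46 + 27 + 78|
Area = (1/2)*151 = 75.50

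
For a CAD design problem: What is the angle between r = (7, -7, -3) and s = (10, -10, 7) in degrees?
r·s = 119, |r|² = 107, |s|² = 249
cos θ = 119/√26643 ≈ 0.729
θ ≈ 43.19°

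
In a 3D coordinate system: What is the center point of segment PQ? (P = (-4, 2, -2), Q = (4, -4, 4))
Midpoint = ((-4+4)/2, (2-4)/2, (-2+4)/2) = (0, -1, 1)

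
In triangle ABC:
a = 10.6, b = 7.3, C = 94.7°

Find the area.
Using A = ½ab·sin(C):
A = ½·10.6·7.3·sin(94.7°) = ½·77.38·0.996637 = 38.56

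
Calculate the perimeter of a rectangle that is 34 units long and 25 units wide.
Perimeter = 2 * (length + width)
Perimeter = 2 * (34 + 25)
Perimeter = 2 * 59
Perimeter = 118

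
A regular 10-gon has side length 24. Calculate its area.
For a regular 10-gon with side length s = 24:
Apothem a = s / (2*tan(pi/10)) = 24 / (2*tan(pi/10)) ≈ 36.9322
Perimeter P = 10 * 24 = 240
Area = (1/2) * P * a = (1/2) * 240 * 36.9322 = 4431.86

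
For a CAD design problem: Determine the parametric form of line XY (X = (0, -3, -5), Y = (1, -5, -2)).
Direction vector d = Y - X = (1, -2, 3)
x = 0 + t, y = -3 - 2t, z = -5 + 3t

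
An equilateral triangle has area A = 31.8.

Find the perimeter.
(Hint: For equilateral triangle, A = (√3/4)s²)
A = (√3/4)s²  →  s² = 4A/√3 = 4·31.8/√3 = 73.439
s = 8.56965
Perimeter = 3s = 25.71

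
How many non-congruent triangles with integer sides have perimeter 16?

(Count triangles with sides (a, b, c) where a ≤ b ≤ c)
With a ≤ b ≤ c and a + b + c = 16, the triangle inequality a + b > c gives c < 16/2, so c ≤ 7.
Iterate a from 1 to ⌊p/3⌋ = 5; for each a, b ranges from a to ⌊(p−a)/2⌋ with c = p − a − b, keeping only c ≥ b.
Triples: (2, 7, 7), (3, 6, 7), (4, 5, 7), …
Count = 5 triangles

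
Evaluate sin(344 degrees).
sin(344 degrees) = -0.2756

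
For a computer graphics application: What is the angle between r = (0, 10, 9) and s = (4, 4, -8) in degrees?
r·s = -32, |r|² = 181, |s|² = 96
cos θ = -32/√17376 ≈ -0.2428
θ ≈ 104.0°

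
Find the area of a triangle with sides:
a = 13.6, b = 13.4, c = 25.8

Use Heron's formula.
s = (a+b+c)/2 = (13.6+13.4+25.8)/2 = 26.4
A = √(s(s-a)(s-b)(s-c)) = √(26.4·12.8·13·0.6)
A = √2635.78 = 51.34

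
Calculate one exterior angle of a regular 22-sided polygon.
Exterior angle of a regular n-gon = 360/n
Exterior angle = 360/22
Exterior angle = 16.36 degrees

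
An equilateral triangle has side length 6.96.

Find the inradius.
For an equilateral triangle, r = s/(2√3) where s is the side.
r = 6.96/(2√3) = 6.96/3.464102 = 2.009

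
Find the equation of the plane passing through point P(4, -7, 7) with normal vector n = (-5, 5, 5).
d = n·P = (-5)(4) + (5)(-7) + (5)(7) = -20
Plane: -5x + 5y + 5z = -20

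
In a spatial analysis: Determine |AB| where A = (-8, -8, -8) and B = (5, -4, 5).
d = √[(13)² + (4)² + (13)²] = √354 = 18.81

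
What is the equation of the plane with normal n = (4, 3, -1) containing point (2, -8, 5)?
d = n·P = (4)(2) + (3)(-8) + (-1)(5) = -21
Plane: 4x + 3y - z = -21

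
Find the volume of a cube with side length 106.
Volume = s³
Volume = 106³
Volume = 1191016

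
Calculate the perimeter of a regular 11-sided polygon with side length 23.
Perimeter = number of sides * side length
Perimeter = 11 * 23
Perimeter = 253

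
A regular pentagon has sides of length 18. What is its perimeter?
Perimeter = number of sides * side length
Perimeter = 5 * 18
Perimeter = 90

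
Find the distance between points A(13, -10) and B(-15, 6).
Using the distance formula: d = sqrt((x₂-x₁)² + (y₂-y₁)²)
dx = (-15) - 13 = -28
dy = 6 - (-10) = 16
d = sqrt((-28)² + 16²) = sqrt(784 + 256) = sqrt(1040) = 32.25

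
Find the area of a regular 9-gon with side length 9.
For a regular 9-gon with side length s = 9:
Apothem a = s / (2*tan(pi/9)) = 9 / (2*tan(pi/9)) ≈ 12.3636
Perimeter P = 9 * 9 = 81
Area = (1/2) * P * a = (1/2) * 81 * 12.3636 = 500.73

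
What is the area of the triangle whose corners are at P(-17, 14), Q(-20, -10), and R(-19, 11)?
Using the coordinate formula: Area = (1/2)|x₁(y₂-y₃) + x₂(y₃-y₁) + x₃(y₁-y₂)|
Area = (1/2)|(-17)((-10)-11) + (-20)(11-14) + (-19)(14-(-10))|
Area = (1/2)|(-17)*(-21) + (-20)*(-3) + (-19)*24|
Area = (1/2)|357 + 60 + (-456)|
Area = (1/2)*39 = 19.50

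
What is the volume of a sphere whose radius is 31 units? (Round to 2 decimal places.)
Volume = (4/3) * pi * r³
Volume = (4/3) * pi * 31³
Volume = (4/3) * pi * 29791
Volume = 124788.25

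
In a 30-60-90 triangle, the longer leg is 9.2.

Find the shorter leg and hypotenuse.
In a 30-60-90 triangle, sides are in ratio 1 : √3 : 2.
Long leg = short leg·√3  →  short leg = 9.2/√3 = 5.312
Hypotenuse = 2·(short leg) = 2·9.2/√3 = 10.62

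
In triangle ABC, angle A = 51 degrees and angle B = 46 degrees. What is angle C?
Sum of angles in a triangle = 180 degrees
Third angle = 180 - 51 - 46
Third angle = 83 degrees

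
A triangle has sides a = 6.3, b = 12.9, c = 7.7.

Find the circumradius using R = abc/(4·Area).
s = (a+b+c)/2 = 13.45
Area = √(s(s-a)(s-b)(s-c)) = √(13.45·7.15·0.55·5.75) = 17.4393
R = abc/(4·Area) = (6.3·12.9·7.7)/(4·17.4393) = 625.779/69.7572 = 8.971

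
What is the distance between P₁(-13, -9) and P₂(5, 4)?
Using the distance formula: d = sqrt((x₂-x₁)² + (y₂-y₁)²)
dx = 5 - (-13) = 18
dy = 4 - (-9) = 13
d = sqrt(18² + 13²) = sqrt(324 + 169) = sqrt(493) = 22.20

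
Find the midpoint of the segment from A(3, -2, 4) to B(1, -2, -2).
Midpoint = ((3+1)/2, (-2-2)/2, (4-2)/2) = (2, -2, 1)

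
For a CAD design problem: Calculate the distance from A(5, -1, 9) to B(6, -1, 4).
d = √[(1)² + (0)² + (-5)²] = √26 = 5.099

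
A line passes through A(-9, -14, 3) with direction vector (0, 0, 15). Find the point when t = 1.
P(1) = (-9 + 0(1), -14 + 0(1), 3 + 15(1)) = (-9, -14, 18)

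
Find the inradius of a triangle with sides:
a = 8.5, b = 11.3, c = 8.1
s = (a+b+c)/2 = (8.5+11.3+8.1)/2 = 13.95
Area = √(s(s-a)(s-b)(s-c)) = √(13.95·5.45·2.65·5.85) = 34.331
r = Area/s = 34.331/13.95 = 2.461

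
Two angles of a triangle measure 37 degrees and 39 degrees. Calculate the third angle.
Sum of angles in a triangle = 180 degrees
Third angle = 180 - 37 - 39
Third angle = 104 degrees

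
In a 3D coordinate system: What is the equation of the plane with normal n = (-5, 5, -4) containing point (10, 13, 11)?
d = n·P = (-5)(10) + (5)(13) + (-4)(11) = -29
Plane: -5x + 5y - 4z = -29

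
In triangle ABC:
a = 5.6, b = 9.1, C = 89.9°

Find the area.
Using A = ½ab·sin(C):
A = ½·5.6·9.1·sin(89.9°) = ½·50.96·0.999998 = 25.48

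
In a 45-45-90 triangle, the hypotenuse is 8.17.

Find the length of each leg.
In a 45-45-90 triangle, hypotenuse = leg·√2  →  leg = hypotenuse/√2
leg = 8.17/√2 = 5.777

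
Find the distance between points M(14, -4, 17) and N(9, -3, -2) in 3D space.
d = √[(-5)² + (1)² + (-19)²] = √387 = 19.67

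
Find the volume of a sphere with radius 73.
Volume = (4/3) * pi * r³
Volume = (4/3) * pi * 73³
Volume = (4/3) * pi * 389017
Volume = 1629510.60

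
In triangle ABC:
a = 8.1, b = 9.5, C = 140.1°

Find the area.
Using A = ½ab·sin(C):
A = ½·8.1·9.5·sin(140.1°) = ½·76.95·0.641450 = 24.68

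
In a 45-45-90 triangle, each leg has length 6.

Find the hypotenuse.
Hypotenuse = 6√2 = 8.485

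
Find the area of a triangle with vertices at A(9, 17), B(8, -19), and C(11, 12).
Using the coordinate formula: Area = (1/2)|x₁(y₂-y₃) + x₂(y₃-y₁) + x₃(y₁-y₂)|
Area = (1/2)|9((-19)-12) + 8(12-17) + 11(17-(-19))|
Area = (1/2)|9*(-31) + 8*(-5) + 11*36|
Area = (1/2)|(-279) + (-40) + 396|
Area = (1/2)*77 = 38.50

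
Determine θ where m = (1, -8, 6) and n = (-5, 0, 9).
m·n = 49, |m|² = 101, |n|² = 106
cos θ = 49/√10706 ≈ 0.4736
θ ≈ 61.73°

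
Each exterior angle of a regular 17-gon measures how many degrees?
Exterior angle of a regular n-gon = 360/n
Exterior angle = 360/17
Exterior angle = 21.18 degrees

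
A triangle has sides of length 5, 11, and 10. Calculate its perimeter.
Perimeter = sum of all sides
Perimeter = 5 + 11 + 10
Perimeter = 26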